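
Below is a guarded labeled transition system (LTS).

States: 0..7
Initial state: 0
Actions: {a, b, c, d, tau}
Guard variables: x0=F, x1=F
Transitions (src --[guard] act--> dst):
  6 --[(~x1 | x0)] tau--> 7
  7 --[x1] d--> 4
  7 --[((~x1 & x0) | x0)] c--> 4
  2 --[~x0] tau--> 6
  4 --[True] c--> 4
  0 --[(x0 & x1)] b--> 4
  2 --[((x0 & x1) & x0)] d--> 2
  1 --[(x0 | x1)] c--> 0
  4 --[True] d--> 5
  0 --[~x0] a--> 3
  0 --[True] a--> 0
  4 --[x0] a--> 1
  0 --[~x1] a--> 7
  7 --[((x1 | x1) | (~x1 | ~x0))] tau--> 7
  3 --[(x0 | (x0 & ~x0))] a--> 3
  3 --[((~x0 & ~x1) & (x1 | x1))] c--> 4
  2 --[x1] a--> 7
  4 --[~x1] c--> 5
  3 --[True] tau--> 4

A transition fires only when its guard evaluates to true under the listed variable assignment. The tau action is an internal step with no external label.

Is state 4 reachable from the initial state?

Answer: REACHABLE

Trace:
10 transition(s) survive guard evaluation.
L0 = {0}
L1 = {3,7}  cumulative {0,3,7}
L2 = {4}  cumulative {0,3,4,7}
L3 = {5}  cumulative {0,3,4,5,7}
Reachable = {0,3,4,5,7}
Path to 4: a·tau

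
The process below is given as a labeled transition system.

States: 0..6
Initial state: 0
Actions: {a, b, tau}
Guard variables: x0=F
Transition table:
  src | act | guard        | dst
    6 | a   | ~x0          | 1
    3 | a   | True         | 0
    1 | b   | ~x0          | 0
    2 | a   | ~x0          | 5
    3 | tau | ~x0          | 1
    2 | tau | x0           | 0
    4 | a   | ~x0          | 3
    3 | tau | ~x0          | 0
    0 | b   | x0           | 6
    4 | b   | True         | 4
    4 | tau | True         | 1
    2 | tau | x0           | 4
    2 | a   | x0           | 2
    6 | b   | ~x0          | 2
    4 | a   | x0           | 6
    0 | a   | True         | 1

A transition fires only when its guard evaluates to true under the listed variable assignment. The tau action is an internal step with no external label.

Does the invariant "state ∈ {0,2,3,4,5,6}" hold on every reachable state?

Inv-set: {0,2,3,4,5,6}
Reach set: {0,1}
  0: ok
  1: ✗ unsafe
reach 1 via a — violates

Answer: INVARIANT VIOLATED at state 1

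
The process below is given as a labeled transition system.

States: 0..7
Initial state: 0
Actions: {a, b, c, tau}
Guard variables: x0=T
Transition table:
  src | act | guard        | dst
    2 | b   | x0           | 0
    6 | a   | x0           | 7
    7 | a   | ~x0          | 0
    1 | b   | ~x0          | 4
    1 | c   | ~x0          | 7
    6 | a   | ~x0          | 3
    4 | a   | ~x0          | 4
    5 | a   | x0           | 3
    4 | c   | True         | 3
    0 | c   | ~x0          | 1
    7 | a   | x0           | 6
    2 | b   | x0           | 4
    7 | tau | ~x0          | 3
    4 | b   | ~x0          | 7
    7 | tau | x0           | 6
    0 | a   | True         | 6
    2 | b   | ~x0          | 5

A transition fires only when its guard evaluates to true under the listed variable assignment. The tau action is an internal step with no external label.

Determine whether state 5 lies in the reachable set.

8 transition(s) survive guard evaluation.
L0 = {0}
L1 = {6}  now seen {0,6}
L2 = {7}  now seen {0,6,7}
R = {0,6,7}

Answer: UNREACHABLE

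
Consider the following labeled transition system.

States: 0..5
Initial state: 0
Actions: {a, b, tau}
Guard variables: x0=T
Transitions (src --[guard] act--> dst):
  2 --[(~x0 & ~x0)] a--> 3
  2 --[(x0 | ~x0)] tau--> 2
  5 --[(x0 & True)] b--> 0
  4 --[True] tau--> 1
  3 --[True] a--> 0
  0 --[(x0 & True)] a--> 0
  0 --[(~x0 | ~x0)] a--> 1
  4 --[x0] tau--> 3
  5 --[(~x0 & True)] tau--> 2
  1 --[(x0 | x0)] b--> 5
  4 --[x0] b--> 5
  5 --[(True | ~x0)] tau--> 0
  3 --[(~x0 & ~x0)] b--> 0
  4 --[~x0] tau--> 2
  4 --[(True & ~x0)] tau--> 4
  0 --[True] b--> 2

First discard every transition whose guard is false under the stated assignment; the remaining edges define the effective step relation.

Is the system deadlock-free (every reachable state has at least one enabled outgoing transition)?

Answer: DEADLOCK-FREE

Analysis:
Reach set: {0,2}
  0: a→0  b→2  [2 out]
  2: tau→2  [1 out]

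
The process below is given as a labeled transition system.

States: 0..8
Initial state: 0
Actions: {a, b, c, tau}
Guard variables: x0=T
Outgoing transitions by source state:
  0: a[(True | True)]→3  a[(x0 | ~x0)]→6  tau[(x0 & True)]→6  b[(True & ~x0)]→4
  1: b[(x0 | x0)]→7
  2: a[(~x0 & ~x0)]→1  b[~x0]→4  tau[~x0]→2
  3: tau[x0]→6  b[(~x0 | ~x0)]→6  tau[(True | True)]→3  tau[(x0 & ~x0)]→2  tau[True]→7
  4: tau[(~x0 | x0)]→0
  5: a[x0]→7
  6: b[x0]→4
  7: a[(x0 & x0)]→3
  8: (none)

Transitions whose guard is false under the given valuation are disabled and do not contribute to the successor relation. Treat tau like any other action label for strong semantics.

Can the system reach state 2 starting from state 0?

11 transition(s) survive guard evaluation.
L0 = {0}
L1 = {3,6}  now seen {0,3,6}
L2 = {4,7}  now seen {0,3,4,6,7}
Reach set: {0,3,4,6,7}

Answer: UNREACHABLE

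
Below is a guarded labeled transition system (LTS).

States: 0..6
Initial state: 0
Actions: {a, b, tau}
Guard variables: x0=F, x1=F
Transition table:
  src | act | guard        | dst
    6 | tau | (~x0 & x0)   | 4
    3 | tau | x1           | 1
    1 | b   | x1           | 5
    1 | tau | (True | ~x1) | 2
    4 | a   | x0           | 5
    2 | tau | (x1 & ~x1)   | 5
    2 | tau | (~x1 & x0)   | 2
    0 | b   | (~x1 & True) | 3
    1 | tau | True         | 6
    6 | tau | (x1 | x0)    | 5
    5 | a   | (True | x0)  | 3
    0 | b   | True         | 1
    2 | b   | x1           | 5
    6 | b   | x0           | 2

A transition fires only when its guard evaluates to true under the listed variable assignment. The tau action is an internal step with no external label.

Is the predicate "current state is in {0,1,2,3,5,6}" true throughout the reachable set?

Allowed set {0,1,2,3,5,6}
R = {0,1,2,3,6}
  0: ok
  1: ok
  2: ok
  3: ok
  6: ok

Answer: INVARIANT HOLDS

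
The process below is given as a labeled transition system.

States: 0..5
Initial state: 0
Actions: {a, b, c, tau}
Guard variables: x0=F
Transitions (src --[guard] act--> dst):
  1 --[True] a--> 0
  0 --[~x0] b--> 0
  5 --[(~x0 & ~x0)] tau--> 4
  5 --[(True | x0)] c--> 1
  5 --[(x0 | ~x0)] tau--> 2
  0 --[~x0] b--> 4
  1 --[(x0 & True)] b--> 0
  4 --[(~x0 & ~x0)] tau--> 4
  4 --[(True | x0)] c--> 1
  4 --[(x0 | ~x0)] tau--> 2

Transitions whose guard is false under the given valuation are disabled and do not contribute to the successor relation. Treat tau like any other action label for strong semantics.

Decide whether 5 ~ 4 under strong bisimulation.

Refine partition for ~:
  P[0] = {{0,1,2,3,4,5}}
  P[1] = {{0},{1},{2,3},{4,5}}
Fixed point at round 2; 4 class(es).
5∈{4,5}, 4∈{4,5}

Answer: BISIMILAR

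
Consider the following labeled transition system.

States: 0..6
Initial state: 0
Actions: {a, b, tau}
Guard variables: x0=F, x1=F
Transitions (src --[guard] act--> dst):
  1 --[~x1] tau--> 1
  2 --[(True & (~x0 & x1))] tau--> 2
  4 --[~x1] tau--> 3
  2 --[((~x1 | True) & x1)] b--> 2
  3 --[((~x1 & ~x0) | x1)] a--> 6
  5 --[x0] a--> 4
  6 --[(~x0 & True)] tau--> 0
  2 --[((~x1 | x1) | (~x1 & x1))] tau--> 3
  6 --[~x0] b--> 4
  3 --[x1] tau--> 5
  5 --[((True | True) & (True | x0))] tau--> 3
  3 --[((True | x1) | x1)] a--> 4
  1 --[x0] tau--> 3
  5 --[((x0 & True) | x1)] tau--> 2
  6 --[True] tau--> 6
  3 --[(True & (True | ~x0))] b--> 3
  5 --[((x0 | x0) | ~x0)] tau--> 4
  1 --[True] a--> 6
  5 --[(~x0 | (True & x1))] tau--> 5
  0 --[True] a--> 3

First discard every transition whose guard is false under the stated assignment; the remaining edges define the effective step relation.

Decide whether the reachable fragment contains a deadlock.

Reachable = {0,3,4,6}
  0: a→3  [1 out]
  3: a→4  a→6  b→3  [3 out]
  4: tau→3  [1 out]
  6: b→4  tau→0  tau→6  [3 out]

Answer: DEADLOCK-FREE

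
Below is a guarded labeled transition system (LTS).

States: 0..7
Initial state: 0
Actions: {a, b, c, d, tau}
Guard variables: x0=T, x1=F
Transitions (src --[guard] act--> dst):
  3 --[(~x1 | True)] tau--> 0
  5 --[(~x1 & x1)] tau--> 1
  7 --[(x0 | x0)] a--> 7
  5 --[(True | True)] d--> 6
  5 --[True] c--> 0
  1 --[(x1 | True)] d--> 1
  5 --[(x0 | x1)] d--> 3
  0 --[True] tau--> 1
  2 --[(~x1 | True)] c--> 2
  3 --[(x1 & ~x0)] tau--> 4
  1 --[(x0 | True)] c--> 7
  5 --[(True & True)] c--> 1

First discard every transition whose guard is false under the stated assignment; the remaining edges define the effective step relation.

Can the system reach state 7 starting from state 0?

10 transition(s) survive guard evaluation.
Layer 0: {0}
Layer 1: {1}  total {0,1}
Layer 2: {7}  total {0,1,7}
Reachable = {0,1,7}
trace reaching 7: tau·c

Answer: REACHABLE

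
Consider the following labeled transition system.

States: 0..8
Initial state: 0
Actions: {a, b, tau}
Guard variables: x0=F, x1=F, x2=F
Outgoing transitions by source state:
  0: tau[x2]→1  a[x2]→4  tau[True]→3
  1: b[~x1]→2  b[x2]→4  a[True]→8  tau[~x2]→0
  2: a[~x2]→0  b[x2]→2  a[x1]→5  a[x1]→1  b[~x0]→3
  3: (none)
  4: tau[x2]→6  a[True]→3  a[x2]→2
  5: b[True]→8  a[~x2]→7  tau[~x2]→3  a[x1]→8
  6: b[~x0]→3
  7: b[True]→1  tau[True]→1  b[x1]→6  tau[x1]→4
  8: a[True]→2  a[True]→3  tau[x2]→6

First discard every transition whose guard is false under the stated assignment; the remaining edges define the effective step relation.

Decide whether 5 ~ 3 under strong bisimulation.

Answer: NOT BISIMILAR

Analysis:
Bisimulation quotient by refinement:
  π0 = {{0,1,2,3,4,5,6,7,8}}
  π1 = {{0},{1,5},{2},{3},{4,8},{6},{7}}
  π2 = {{0},{1},{2},{3},{4},{5},{6},{7},{8}}
Fixed point at round 3; 9 class(es).
class of 5: {5}; class of 3: {3}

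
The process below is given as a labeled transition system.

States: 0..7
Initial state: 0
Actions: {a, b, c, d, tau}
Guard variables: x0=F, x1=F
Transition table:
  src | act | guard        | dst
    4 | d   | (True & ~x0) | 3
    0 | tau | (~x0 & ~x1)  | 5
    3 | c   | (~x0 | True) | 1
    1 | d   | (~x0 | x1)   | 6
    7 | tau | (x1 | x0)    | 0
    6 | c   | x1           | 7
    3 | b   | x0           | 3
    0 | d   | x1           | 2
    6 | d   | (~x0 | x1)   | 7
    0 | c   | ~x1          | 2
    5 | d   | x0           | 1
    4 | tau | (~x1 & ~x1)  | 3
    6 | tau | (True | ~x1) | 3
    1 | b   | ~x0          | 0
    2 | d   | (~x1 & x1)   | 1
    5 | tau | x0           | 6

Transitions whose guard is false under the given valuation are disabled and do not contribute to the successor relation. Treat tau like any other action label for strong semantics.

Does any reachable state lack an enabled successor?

Answer: DEADLOCK at state 2

Analysis:
R = {0,2,5}
  0: c→2  tau→5  [deg 2]
  2: ∅  [deadlock]
  5: ∅  [deadlock]
trace reaching 2: c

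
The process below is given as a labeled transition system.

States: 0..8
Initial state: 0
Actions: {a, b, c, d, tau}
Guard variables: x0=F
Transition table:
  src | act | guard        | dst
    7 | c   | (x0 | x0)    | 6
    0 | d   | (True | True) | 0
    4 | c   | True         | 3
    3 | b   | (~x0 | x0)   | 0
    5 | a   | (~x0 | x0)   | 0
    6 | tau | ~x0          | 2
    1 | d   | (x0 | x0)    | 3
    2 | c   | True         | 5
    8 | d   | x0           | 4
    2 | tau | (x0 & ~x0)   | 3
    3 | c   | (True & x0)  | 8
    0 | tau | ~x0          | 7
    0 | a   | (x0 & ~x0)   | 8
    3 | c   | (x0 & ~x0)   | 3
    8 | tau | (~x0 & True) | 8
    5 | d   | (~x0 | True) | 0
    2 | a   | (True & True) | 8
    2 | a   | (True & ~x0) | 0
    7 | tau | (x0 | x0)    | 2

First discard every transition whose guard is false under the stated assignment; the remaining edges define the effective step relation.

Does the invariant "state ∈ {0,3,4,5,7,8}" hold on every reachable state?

Allowed set {0,3,4,5,7,8}
Reachable = {0,7}
  0: ok
  7: ok

Answer: INVARIANT HOLDS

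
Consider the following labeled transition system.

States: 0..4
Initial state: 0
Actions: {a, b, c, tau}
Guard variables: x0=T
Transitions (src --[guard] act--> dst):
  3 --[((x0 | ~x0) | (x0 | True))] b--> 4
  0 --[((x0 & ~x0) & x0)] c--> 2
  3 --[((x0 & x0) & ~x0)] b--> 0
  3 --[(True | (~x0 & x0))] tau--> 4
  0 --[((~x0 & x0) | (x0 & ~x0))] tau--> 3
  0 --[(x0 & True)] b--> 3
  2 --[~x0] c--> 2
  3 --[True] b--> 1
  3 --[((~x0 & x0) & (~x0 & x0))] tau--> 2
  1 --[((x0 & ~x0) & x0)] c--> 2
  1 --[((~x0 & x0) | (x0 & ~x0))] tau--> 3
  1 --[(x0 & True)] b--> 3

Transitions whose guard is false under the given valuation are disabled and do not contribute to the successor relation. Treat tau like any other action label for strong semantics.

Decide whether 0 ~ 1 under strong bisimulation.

Answer: BISIMILAR

Working:
Refine partition for ~:
  P[0] = {{0,1,2,3,4}}
  P[1] = {{0,1},{2,4},{3}}
Fixed point at round 2; 3 class(es).
[0]={0,1}  [1]={0,1}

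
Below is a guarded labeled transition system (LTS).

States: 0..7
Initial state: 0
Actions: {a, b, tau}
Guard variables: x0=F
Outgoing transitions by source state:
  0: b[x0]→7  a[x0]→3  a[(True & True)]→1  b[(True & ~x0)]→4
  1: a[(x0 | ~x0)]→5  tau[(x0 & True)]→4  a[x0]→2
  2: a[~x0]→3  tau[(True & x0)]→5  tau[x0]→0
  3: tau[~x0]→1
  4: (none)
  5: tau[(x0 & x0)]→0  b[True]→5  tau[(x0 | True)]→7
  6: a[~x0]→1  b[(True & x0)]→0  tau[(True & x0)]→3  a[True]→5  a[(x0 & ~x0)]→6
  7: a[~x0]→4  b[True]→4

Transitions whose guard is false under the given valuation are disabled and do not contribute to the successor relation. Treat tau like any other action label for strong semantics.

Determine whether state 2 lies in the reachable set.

Guard filter leaves 11 enabled edge(s).
Layer 0: {0}
Layer 1: {1,4}  cumulative {0,1,4}
Layer 2: {5}  cumulative {0,1,4,5}
Layer 3: {7}  cumulative {0,1,4,5,7}
Reach set: {0,1,4,5,7}

Answer: UNREACHABLE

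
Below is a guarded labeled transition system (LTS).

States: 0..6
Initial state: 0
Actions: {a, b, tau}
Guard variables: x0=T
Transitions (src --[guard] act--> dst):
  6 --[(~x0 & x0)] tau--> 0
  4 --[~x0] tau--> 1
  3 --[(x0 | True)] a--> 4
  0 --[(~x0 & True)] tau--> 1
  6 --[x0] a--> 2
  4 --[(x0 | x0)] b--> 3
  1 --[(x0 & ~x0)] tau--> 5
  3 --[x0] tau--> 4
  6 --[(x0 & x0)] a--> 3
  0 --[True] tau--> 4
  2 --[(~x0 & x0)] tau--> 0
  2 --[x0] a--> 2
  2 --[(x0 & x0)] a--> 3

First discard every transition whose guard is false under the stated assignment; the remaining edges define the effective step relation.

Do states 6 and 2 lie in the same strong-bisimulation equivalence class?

Answer: BISIMILAR

Analysis:
Compute ~ classes (split until stable):
  round 0: {{0,1,2,3,4,5,6}}
  round 1: {{0},{1,5},{2,6},{3},{4}}
5 equivalence class(es) (converged in 2)
class of 6: {2,6}; class of 2: {2,6}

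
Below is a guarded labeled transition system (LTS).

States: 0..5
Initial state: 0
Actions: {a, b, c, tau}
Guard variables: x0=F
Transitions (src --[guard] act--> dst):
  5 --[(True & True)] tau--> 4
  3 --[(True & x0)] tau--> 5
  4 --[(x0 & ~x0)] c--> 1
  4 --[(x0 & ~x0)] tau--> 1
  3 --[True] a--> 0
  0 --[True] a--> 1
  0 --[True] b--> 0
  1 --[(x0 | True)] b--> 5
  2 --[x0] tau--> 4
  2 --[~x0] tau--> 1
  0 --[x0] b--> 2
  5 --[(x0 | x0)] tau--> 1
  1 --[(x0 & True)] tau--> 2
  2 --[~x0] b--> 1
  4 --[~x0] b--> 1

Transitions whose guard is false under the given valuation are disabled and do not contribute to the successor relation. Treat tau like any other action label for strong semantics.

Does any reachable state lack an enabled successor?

Answer: DEADLOCK-FREE

Trace:
Reach set: {0,1,4,5}
  0: a→1  b→0  [deg 2]
  1: b→5  [deg 1]
  4: b→1  [deg 1]
  5: tau→4  [deg 1]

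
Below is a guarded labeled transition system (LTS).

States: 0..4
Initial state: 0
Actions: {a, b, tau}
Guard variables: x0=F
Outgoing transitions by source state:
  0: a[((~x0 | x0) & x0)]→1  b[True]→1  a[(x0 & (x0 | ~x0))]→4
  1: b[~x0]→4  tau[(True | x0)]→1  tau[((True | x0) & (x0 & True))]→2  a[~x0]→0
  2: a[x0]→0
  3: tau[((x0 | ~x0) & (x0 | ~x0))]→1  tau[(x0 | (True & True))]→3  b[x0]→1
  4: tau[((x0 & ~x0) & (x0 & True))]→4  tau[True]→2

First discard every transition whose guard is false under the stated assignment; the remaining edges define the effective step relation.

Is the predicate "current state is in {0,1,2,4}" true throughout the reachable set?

Allowed set {0,1,2,4}
R = {0,1,2,4}
  0: ✓
  1: ✓
  2: ✓
  4: ✓

Answer: INVARIANT HOLDS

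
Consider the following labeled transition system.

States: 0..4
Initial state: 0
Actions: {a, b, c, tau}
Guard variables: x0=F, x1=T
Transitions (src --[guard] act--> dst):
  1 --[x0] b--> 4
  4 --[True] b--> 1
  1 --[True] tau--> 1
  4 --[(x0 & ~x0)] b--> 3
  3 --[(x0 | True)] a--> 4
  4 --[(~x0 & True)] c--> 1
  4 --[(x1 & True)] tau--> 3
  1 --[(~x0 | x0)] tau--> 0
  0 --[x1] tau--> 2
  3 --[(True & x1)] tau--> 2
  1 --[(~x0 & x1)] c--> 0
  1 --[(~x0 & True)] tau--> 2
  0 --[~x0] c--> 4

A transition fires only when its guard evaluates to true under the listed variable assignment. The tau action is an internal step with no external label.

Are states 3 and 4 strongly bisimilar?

Compute ~ classes (split until stable):
  P[0] = {{0,1,2,3,4}}
  P[1] = {{0,1},{2},{3},{4}}
  P[2] = {{0},{1},{2},{3},{4}}
5 equivalence class(es) (converged in 3)
3∈{3}, 4∈{4}

Answer: NOT BISIMILAR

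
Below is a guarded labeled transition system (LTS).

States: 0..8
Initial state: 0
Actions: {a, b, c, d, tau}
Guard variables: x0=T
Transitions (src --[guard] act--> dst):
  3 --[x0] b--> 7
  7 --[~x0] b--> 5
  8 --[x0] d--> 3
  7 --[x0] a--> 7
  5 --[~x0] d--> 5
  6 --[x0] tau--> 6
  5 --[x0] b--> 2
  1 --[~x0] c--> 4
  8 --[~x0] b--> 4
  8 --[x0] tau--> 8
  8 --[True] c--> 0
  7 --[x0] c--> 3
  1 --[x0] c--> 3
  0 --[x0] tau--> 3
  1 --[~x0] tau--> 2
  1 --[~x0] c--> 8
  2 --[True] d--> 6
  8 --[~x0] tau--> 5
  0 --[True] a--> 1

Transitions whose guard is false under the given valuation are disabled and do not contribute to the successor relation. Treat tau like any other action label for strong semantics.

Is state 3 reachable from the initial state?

Answer: REACHABLE

Trace:
12 transition(s) survive guard evaluation.
L0 = {0}
L1 = {1,3}  total {0,1,3}
L2 = {7}  total {0,1,3,7}
Reach set: {0,1,3,7}
witness 3: tau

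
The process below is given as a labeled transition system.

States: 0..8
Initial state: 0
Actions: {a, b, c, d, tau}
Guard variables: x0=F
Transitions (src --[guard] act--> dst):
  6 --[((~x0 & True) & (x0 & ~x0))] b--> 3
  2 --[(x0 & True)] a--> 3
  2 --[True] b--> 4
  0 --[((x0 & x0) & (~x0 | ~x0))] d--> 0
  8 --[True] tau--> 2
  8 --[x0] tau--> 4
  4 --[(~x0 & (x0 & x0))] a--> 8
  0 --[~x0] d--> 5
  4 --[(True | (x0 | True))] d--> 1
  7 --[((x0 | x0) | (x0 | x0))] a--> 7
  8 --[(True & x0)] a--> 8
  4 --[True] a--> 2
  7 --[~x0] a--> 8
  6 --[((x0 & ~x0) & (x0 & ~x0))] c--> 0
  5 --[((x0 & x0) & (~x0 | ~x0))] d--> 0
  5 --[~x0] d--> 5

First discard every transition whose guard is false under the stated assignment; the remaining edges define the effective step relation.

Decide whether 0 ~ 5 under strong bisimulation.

Answer: BISIMILAR

Trace:
Refine partition for ~:
  P[0] = {{0,1,2,3,4,5,6,7,8}}
  P[1] = {{0,5},{1,3,6},{2},{4},{7},{8}}
Fixed point at round 2; 6 class(es).
[0]={0,5}  [5]={0,5}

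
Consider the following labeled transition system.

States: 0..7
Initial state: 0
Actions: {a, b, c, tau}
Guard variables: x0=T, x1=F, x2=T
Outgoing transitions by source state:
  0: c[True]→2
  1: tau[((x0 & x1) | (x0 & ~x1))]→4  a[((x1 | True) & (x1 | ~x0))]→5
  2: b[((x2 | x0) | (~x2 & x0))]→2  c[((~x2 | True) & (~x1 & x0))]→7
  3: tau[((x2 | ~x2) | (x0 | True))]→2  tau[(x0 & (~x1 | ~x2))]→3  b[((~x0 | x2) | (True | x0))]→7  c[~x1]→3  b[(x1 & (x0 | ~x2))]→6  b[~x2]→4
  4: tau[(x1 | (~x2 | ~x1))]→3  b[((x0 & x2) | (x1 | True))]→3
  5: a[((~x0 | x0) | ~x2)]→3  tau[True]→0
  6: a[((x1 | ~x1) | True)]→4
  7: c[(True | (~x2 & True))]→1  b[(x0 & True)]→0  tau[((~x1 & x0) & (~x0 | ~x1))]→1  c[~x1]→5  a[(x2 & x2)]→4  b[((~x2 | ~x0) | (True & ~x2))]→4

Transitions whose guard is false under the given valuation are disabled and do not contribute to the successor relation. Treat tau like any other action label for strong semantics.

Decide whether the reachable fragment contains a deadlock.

R = {0,1,2,3,4,5,7}
  0: c→2  [1 out]
  1: tau→4  [1 out]
  2: b→2  c→7  [2 out]
  3: b→7  c→3  tau→2  tau→3  [4 out]
  4: b→3  tau→3  [2 out]
  5: a→3  tau→0  [2 out]
  7: a→4  b→0  c→1  c→5  tau→1  [5 out]

Answer: DEADLOCK-FREE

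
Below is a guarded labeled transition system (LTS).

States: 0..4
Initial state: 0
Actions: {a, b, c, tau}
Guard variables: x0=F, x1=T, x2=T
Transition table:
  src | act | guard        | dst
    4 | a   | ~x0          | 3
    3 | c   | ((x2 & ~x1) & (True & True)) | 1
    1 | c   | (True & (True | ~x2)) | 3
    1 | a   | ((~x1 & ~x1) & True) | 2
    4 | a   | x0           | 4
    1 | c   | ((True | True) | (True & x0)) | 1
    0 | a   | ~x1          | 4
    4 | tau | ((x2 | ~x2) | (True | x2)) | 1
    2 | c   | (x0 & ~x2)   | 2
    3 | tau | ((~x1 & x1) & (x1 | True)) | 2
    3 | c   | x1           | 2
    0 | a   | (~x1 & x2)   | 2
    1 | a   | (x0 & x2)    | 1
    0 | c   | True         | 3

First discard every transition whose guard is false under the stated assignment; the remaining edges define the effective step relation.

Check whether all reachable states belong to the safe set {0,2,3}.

Safe = {0,2,3}
R = {0,2,3}
  0: ✓
  2: ✓
  3: ✓

Answer: INVARIANT HOLDS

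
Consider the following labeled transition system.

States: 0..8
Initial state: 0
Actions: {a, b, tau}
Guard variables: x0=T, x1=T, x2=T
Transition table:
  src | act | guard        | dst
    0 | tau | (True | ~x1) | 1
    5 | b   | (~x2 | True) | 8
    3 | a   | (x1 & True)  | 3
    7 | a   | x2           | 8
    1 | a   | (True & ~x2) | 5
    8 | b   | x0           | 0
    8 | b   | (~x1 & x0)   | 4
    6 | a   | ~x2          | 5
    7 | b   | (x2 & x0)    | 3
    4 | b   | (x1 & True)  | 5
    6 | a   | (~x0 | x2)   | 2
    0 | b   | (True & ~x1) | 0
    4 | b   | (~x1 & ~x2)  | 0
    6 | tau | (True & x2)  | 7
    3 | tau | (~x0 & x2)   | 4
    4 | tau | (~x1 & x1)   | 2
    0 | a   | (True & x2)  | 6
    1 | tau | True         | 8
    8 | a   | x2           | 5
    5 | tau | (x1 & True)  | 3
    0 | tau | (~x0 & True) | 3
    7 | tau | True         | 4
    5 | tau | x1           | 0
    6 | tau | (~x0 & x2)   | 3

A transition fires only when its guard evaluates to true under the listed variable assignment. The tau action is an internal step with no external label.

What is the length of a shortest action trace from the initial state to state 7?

Answer: 2

Working:
Breadth-first toward 7:
  L0 = {0}
  L1 = {1,6}
  L2 = {2,7,8}
depth(7)=2, e.g. a·tau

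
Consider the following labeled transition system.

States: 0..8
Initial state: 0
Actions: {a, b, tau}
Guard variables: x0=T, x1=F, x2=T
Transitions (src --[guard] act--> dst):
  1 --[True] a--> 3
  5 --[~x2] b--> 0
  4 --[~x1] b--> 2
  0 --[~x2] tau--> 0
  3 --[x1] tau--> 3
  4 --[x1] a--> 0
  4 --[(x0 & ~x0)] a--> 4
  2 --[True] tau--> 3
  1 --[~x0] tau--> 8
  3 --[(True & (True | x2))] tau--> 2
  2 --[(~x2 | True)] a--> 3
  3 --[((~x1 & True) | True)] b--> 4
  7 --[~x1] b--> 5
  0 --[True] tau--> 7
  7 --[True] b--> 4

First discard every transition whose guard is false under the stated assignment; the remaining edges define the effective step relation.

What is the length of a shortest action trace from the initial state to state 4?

Answer: 2

Trace:
Breadth-first toward 4:
  Layer 0: {0}
  Layer 1: {7}
  Layer 2: {4,5}
4 enters at depth 2; path tau·b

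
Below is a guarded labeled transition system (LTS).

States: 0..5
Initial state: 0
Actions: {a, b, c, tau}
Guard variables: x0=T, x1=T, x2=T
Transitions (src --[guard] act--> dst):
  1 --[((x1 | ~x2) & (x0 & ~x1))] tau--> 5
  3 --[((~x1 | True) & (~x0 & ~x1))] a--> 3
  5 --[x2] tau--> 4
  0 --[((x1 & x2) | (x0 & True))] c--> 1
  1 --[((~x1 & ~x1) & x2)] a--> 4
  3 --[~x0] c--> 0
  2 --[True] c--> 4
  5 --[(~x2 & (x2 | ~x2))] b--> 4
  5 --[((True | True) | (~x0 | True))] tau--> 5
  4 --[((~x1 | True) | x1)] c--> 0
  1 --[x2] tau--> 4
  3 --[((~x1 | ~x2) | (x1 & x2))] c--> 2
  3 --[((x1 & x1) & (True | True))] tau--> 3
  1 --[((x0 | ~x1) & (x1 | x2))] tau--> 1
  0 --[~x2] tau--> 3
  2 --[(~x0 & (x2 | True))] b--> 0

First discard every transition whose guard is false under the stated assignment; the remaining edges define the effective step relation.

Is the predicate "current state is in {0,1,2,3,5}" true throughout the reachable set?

Answer: INVARIANT VIOLATED at state 4

Working:
Allowed set {0,1,2,3,5}
R = {0,1,4}
  0: ok
  1: ok
  4: ✗ unsafe
witness against invariant: c·tau → 4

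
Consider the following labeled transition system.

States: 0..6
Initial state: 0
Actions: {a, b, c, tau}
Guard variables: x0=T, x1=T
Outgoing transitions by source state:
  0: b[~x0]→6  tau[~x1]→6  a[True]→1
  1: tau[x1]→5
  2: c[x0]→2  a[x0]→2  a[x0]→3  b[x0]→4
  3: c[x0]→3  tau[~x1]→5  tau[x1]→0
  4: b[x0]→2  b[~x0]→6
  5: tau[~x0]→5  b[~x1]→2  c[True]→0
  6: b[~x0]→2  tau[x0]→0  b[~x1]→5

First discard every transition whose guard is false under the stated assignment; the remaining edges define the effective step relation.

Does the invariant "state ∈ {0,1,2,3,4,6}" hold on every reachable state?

Answer: INVARIANT VIOLATED at state 5

Trace:
Inv-set: {0,1,2,3,4,6}
R = {0,1,5}
  0: ok
  1: ok
  5: ✗ unsafe
counterexample path to 5: a·tau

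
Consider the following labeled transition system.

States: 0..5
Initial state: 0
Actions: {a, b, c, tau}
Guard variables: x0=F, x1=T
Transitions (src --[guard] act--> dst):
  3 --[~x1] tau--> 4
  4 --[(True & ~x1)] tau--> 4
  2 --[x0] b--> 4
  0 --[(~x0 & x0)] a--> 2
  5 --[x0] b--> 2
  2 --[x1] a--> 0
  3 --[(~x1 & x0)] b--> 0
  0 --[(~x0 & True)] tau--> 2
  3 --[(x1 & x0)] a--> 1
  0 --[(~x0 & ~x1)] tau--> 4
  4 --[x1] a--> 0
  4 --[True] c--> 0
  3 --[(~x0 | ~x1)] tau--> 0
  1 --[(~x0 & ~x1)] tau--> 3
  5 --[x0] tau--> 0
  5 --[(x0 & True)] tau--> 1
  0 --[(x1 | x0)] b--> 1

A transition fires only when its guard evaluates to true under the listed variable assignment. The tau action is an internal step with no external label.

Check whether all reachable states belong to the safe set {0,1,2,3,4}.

Inv-set: {0,1,2,3,4}
Reachable = {0,1,2}
  0: ✓
  1: ✓
  2: ✓

Answer: INVARIANT HOLDS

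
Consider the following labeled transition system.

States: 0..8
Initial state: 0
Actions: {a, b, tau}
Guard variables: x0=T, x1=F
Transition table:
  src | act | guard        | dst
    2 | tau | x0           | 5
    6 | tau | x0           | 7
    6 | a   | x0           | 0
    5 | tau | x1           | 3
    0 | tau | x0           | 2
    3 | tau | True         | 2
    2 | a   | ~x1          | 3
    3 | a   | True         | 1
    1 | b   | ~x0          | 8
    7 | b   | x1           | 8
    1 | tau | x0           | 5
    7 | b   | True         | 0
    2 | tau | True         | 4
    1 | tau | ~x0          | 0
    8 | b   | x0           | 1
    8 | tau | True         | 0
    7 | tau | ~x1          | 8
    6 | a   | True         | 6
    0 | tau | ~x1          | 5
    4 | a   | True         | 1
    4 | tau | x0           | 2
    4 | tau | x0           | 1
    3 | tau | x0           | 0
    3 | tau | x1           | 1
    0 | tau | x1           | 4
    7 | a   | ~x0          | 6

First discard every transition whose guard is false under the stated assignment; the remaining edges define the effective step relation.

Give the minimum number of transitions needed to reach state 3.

Breadth-first toward 3:
  L0 = {0}
  L1 = {2,5}
  L2 = {3,4}
depth(3)=2, e.g. tau·a

Answer: 2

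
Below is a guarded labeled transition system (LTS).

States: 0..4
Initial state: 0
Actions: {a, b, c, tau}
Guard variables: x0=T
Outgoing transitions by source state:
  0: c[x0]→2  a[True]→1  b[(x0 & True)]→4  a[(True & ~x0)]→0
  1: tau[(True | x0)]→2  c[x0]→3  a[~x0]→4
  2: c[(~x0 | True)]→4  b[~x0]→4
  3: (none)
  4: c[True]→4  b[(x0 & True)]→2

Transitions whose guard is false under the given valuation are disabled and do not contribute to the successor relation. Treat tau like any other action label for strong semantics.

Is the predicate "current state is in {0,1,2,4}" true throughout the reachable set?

Answer: INVARIANT VIOLATED at state 3

Trace:
Inv-set: {0,1,2,4}
Reachable = {0,1,2,3,4}
  0: ✓
  1: ✓
  2: ✓
  3: VIOLATES
  4: ✓
counterexample path to 3: a·c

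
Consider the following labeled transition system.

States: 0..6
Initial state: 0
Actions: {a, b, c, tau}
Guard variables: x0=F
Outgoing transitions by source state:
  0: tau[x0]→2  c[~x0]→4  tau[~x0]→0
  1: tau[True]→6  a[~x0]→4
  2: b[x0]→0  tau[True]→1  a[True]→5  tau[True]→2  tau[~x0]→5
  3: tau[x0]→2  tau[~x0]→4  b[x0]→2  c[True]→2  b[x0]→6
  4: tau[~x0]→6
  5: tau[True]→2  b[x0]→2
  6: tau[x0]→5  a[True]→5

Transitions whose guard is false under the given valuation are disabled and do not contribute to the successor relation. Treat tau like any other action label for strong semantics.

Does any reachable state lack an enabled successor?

Reach set: {0,1,2,4,5,6}
  0: c→4  tau→0  [2 exit(s)]
  1: a→4  tau→6  [2 exit(s)]
  2: a→5  tau→1  tau→2  tau→5  [4 exit(s)]
  4: tau→6  [1 exit(s)]
  5: tau→2  [1 exit(s)]
  6: a→5  [1 exit(s)]

Answer: DEADLOCK-FREE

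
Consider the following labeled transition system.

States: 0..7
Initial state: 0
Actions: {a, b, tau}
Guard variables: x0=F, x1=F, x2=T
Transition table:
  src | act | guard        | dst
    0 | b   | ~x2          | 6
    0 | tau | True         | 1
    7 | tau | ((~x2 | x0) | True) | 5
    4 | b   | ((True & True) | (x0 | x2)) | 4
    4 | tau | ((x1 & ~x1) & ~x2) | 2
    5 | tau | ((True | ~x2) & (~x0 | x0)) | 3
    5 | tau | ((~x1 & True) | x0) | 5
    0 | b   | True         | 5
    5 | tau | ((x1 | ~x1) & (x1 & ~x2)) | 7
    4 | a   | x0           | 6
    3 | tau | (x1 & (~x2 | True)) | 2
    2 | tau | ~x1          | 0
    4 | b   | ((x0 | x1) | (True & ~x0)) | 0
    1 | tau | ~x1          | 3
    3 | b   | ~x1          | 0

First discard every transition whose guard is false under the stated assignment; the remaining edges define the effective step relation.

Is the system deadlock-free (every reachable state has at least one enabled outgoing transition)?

R = {0,1,3,5}
  0: b→5  tau→1  [deg 2]
  1: tau→3  [deg 1]
  3: b→0  [deg 1]
  5: tau→3  tau→5  [deg 2]

Answer: DEADLOCK-FREE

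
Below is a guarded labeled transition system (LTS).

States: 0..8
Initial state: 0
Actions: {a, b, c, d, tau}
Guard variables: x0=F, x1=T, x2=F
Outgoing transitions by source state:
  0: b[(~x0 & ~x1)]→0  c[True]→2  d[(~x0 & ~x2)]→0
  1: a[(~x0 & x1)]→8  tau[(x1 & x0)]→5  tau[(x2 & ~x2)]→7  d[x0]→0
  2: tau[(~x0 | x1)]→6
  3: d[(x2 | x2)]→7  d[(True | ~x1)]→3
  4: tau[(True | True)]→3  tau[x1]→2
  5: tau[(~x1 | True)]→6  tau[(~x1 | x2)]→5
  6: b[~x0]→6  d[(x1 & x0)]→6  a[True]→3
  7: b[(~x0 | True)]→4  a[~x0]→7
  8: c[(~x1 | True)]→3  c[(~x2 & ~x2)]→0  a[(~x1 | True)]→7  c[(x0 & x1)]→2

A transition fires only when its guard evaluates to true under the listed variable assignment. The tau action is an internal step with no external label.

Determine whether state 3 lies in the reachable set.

After dropping false guards: 15 live edges.
L0 = {0}
L1 = {2}  now seen {0,2}
L2 = {6}  now seen {0,2,6}
L3 = {3}  now seen {0,2,3,6}
Reachable = {0,2,3,6}
Path to 3: c·tau·a

Answer: REACHABLE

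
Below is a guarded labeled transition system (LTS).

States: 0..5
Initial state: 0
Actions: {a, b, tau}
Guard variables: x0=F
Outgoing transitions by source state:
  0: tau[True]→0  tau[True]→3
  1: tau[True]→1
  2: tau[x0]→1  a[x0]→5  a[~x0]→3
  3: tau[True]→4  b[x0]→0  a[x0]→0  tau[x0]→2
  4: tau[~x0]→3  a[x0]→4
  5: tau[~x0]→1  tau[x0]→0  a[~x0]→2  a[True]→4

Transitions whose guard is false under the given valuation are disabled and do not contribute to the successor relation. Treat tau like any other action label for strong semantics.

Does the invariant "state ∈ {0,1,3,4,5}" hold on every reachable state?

Answer: INVARIANT HOLDS

Analysis:
Safe = {0,1,3,4,5}
Reachable = {0,3,4}
  0: ✓
  3: ✓
  4: ✓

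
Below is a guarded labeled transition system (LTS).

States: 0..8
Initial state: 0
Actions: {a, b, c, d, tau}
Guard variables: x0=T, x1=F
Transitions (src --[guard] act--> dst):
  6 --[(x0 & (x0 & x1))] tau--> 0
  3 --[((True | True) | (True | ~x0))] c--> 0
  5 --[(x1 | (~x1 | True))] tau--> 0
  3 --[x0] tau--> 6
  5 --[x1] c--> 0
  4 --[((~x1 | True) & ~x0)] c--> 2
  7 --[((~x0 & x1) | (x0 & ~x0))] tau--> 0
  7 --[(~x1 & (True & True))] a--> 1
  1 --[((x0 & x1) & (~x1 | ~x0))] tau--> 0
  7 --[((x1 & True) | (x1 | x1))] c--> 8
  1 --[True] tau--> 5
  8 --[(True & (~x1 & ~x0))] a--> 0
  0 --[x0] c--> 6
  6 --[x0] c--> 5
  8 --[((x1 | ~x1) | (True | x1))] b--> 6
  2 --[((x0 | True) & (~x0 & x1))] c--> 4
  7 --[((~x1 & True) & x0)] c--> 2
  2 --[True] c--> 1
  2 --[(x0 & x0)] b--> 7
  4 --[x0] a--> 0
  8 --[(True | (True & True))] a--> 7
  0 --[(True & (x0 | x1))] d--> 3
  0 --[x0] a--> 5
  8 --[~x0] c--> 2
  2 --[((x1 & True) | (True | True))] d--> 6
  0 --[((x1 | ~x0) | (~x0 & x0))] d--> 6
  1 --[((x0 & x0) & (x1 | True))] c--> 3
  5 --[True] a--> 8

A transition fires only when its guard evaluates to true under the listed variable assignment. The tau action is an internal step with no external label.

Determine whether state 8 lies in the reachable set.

Answer: REACHABLE

Analysis:
After dropping false guards: 18 live edges.
Layer 0: {0}
Layer 1: {3,5,6}  total {0,3,5,6}
Layer 2: {8}  total {0,3,5,6,8}
Layer 3: {7}  total {0,3,5,6,7,8}
Layer 4: {1,2}  total {0,1,2,3,5,6,7,8}
R = {0,1,2,3,5,6,7,8}
trace reaching 8: a·a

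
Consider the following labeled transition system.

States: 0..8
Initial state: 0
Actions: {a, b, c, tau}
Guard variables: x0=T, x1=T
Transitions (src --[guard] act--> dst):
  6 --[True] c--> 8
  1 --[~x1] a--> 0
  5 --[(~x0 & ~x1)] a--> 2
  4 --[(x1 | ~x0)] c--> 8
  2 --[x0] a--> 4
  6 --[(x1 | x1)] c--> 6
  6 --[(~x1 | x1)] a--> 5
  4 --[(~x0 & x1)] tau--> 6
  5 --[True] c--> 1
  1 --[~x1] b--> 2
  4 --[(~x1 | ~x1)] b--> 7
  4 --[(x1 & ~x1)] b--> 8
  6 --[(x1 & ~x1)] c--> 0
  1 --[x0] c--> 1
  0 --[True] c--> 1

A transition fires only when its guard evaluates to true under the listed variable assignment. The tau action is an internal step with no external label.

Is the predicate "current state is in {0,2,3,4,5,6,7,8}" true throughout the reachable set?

Inv-set: {0,2,3,4,5,6,7,8}
R = {0,1}
  0: safe
  1: ✗ unsafe
reach 1 via c — violates

Answer: INVARIANT VIOLATED at state 1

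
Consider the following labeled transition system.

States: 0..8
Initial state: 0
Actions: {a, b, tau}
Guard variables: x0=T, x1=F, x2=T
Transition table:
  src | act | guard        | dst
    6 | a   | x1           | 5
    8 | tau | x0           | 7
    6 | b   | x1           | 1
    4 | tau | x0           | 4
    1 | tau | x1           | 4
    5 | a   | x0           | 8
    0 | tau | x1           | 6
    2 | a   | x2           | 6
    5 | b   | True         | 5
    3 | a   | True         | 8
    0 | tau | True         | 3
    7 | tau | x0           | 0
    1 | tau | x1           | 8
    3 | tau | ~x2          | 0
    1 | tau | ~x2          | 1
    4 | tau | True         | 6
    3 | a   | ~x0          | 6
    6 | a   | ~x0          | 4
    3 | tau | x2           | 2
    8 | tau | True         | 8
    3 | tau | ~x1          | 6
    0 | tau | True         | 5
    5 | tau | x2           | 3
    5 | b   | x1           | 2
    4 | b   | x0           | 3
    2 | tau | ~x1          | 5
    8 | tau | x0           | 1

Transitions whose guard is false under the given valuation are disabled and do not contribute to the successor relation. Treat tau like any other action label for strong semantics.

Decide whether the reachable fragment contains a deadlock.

Reach set: {0,1,2,3,5,6,7,8}
  0: tau→3  tau→5  [2 exit(s)]
  1: ∅  [STUCK]
  2: a→6  tau→5  [2 exit(s)]
  3: a→8  tau→2  tau→6  [3 exit(s)]
  5: a→8  b→5  tau→3  [3 exit(s)]
  6: ∅  [STUCK]
  7: tau→0  [1 exit(s)]
  8: tau→1  tau→7  tau→8  [3 exit(s)]
witness 1: tau·a·tau

Answer: DEADLOCK at state 1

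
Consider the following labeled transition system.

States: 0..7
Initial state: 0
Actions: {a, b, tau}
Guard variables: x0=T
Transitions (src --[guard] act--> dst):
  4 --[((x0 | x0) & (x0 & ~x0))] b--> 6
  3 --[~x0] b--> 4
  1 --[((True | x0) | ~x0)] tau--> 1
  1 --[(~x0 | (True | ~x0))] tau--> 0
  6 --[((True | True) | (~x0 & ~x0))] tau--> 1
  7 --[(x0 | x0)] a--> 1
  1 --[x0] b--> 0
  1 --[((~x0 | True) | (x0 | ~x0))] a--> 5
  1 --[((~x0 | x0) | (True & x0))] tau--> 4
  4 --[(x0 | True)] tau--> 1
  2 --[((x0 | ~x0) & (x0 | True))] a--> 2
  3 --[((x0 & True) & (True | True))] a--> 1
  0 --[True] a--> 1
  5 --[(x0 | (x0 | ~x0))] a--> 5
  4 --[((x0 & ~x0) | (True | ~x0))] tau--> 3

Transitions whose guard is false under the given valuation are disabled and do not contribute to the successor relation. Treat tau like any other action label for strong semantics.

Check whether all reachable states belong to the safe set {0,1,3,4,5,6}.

Safe = {0,1,3,4,5,6}
R = {0,1,3,4,5}
  0: ✓
  1: ✓
  3: ✓
  4: ✓
  5: ✓

Answer: INVARIANT HOLDS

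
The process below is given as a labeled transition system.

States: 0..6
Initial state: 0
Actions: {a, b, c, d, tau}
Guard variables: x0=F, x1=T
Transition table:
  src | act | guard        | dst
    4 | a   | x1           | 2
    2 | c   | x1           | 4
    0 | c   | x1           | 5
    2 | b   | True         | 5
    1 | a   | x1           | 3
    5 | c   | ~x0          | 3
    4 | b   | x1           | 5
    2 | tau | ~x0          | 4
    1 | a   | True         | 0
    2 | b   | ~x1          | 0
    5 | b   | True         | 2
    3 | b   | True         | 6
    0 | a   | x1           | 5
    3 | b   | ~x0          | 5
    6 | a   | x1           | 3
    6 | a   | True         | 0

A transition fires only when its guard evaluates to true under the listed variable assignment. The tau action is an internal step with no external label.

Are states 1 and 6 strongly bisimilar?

Bisimulation quotient by refinement:
  π0 = {{0,1,2,3,4,5,6}}
  π1 = {{0},{1,6},{2},{3},{4},{5}}
6 equivalence class(es) (converged in 2)
1∈{1,6}, 6∈{1,6}

Answer: BISIMILAR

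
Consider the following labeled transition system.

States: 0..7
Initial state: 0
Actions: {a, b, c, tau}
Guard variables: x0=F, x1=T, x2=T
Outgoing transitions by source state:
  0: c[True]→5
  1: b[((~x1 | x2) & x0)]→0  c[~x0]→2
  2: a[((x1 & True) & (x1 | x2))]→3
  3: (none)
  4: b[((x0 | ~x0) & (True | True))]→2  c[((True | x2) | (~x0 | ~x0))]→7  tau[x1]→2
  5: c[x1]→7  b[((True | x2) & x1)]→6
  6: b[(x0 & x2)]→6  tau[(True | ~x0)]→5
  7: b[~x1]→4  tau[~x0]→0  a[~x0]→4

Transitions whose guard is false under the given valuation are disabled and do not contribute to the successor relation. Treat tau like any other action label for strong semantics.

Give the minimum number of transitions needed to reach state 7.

Answer: 2

Working:
Breadth-first toward 7:
  L0 = {0}
  L1 = {5}
  L2 = {6,7}
depth(7)=2, e.g. c·c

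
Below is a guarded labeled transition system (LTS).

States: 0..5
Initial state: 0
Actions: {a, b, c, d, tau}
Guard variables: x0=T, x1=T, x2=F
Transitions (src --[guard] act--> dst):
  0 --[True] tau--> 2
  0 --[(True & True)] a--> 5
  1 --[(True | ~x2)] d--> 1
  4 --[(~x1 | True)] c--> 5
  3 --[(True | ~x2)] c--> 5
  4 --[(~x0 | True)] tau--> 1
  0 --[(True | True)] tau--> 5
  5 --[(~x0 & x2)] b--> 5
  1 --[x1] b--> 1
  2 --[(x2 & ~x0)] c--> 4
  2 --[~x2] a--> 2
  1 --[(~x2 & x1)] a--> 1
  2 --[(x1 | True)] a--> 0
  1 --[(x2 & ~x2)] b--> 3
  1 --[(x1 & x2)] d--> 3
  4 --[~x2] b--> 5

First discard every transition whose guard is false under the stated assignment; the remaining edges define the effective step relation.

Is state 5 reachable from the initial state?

After dropping false guards: 12 live edges.
depth 0: {0}
depth 1: {2,5}  now seen {0,2,5}
R = {0,2,5}
witness 5: tau

Answer: REACHABLE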